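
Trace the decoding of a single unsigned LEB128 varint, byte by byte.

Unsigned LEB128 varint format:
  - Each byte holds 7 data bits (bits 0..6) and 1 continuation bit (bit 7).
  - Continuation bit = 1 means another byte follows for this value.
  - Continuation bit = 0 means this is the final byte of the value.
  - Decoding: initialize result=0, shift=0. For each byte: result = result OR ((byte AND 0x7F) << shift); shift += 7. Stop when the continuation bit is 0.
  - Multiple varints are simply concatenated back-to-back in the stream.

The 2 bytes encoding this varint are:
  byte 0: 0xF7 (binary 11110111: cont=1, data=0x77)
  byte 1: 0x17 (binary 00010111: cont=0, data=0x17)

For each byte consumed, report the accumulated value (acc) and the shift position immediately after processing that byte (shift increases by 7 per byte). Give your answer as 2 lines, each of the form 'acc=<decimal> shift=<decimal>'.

byte 0=0xF7: payload=0x77=119, contrib = 119<<0 = 119; acc -> 119, shift -> 7
byte 1=0x17: payload=0x17=23, contrib = 23<<7 = 2944; acc -> 3063, shift -> 14

Answer: acc=119 shift=7
acc=3063 shift=14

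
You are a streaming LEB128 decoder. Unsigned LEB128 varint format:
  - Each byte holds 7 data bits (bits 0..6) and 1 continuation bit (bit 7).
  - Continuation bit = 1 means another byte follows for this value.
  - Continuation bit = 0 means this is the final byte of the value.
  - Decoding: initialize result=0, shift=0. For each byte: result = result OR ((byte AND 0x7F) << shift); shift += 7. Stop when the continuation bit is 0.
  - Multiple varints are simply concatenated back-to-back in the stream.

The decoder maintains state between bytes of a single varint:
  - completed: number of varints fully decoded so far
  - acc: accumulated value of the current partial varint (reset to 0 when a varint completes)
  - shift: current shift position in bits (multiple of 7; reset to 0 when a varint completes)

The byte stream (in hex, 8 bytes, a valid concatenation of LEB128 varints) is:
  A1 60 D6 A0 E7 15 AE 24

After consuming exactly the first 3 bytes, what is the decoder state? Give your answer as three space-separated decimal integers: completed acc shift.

Answer: 1 86 7

Derivation:
byte[0]=0xA1 cont=1 payload=0x21: acc |= 33<<0 -> completed=0 acc=33 shift=7
byte[1]=0x60 cont=0 payload=0x60: varint #1 complete (value=12321); reset -> completed=1 acc=0 shift=0
byte[2]=0xD6 cont=1 payload=0x56: acc |= 86<<0 -> completed=1 acc=86 shift=7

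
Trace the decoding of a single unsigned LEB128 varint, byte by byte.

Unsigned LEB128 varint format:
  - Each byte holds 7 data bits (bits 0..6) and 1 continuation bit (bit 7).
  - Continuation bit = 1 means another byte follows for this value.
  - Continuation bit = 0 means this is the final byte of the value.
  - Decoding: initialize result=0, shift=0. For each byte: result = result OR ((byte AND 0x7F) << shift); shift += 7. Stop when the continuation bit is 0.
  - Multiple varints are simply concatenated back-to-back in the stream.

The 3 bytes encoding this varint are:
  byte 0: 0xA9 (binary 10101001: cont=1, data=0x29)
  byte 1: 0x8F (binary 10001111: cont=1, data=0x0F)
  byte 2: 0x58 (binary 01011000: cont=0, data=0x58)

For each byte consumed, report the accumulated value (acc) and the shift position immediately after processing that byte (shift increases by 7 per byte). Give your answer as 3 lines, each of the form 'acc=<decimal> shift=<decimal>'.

byte 0=0xA9: payload=0x29=41, contrib = 41<<0 = 41; acc -> 41, shift -> 7
byte 1=0x8F: payload=0x0F=15, contrib = 15<<7 = 1920; acc -> 1961, shift -> 14
byte 2=0x58: payload=0x58=88, contrib = 88<<14 = 1441792; acc -> 1443753, shift -> 21

Answer: acc=41 shift=7
acc=1961 shift=14
acc=1443753 shift=21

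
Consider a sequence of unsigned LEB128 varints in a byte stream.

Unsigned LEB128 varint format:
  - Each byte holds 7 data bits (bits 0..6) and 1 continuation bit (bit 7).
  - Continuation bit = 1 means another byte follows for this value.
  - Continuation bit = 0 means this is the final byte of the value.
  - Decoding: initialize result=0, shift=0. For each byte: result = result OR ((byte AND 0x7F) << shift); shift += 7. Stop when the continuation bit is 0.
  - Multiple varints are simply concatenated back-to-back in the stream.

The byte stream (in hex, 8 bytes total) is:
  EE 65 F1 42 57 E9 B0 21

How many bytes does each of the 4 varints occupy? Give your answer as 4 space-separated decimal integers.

  byte[0]=0xEE cont=1 payload=0x6E=110: acc |= 110<<0 -> acc=110 shift=7
  byte[1]=0x65 cont=0 payload=0x65=101: acc |= 101<<7 -> acc=13038 shift=14 [end]
Varint 1: bytes[0:2] = EE 65 -> value 13038 (2 byte(s))
  byte[2]=0xF1 cont=1 payload=0x71=113: acc |= 113<<0 -> acc=113 shift=7
  byte[3]=0x42 cont=0 payload=0x42=66: acc |= 66<<7 -> acc=8561 shift=14 [end]
Varint 2: bytes[2:4] = F1 42 -> value 8561 (2 byte(s))
  byte[4]=0x57 cont=0 payload=0x57=87: acc |= 87<<0 -> acc=87 shift=7 [end]
Varint 3: bytes[4:5] = 57 -> value 87 (1 byte(s))
  byte[5]=0xE9 cont=1 payload=0x69=105: acc |= 105<<0 -> acc=105 shift=7
  byte[6]=0xB0 cont=1 payload=0x30=48: acc |= 48<<7 -> acc=6249 shift=14
  byte[7]=0x21 cont=0 payload=0x21=33: acc |= 33<<14 -> acc=546921 shift=21 [end]
Varint 4: bytes[5:8] = E9 B0 21 -> value 546921 (3 byte(s))

Answer: 2 2 1 3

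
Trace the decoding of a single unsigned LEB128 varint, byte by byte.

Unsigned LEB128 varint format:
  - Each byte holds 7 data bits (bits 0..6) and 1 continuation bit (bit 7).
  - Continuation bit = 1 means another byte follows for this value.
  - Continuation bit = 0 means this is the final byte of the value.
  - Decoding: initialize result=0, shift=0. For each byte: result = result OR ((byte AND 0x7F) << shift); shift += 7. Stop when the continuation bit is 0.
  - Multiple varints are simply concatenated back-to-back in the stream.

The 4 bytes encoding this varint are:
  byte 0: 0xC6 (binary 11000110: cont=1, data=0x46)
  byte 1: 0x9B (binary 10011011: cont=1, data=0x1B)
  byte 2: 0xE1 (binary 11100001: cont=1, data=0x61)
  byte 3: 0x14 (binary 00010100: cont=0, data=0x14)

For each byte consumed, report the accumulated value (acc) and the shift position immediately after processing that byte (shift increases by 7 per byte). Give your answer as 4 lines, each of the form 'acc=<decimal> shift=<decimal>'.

byte 0=0xC6: payload=0x46=70, contrib = 70<<0 = 70; acc -> 70, shift -> 7
byte 1=0x9B: payload=0x1B=27, contrib = 27<<7 = 3456; acc -> 3526, shift -> 14
byte 2=0xE1: payload=0x61=97, contrib = 97<<14 = 1589248; acc -> 1592774, shift -> 21
byte 3=0x14: payload=0x14=20, contrib = 20<<21 = 41943040; acc -> 43535814, shift -> 28

Answer: acc=70 shift=7
acc=3526 shift=14
acc=1592774 shift=21
acc=43535814 shift=28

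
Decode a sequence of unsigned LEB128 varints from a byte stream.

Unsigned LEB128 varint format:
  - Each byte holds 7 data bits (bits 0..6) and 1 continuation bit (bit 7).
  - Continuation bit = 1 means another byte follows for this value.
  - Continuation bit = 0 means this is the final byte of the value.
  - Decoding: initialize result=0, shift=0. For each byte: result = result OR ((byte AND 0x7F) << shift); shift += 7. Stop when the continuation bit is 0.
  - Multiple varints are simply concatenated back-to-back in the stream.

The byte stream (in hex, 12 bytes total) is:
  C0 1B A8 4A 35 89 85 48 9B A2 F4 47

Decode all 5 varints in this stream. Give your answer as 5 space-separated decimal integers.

Answer: 3520 9512 53 1180297 150802715

Derivation:
  byte[0]=0xC0 cont=1 payload=0x40=64: acc |= 64<<0 -> acc=64 shift=7
  byte[1]=0x1B cont=0 payload=0x1B=27: acc |= 27<<7 -> acc=3520 shift=14 [end]
Varint 1: bytes[0:2] = C0 1B -> value 3520 (2 byte(s))
  byte[2]=0xA8 cont=1 payload=0x28=40: acc |= 40<<0 -> acc=40 shift=7
  byte[3]=0x4A cont=0 payload=0x4A=74: acc |= 74<<7 -> acc=9512 shift=14 [end]
Varint 2: bytes[2:4] = A8 4A -> value 9512 (2 byte(s))
  byte[4]=0x35 cont=0 payload=0x35=53: acc |= 53<<0 -> acc=53 shift=7 [end]
Varint 3: bytes[4:5] = 35 -> value 53 (1 byte(s))
  byte[5]=0x89 cont=1 payload=0x09=9: acc |= 9<<0 -> acc=9 shift=7
  byte[6]=0x85 cont=1 payload=0x05=5: acc |= 5<<7 -> acc=649 shift=14
  byte[7]=0x48 cont=0 payload=0x48=72: acc |= 72<<14 -> acc=1180297 shift=21 [end]
Varint 4: bytes[5:8] = 89 85 48 -> value 1180297 (3 byte(s))
  byte[8]=0x9B cont=1 payload=0x1B=27: acc |= 27<<0 -> acc=27 shift=7
  byte[9]=0xA2 cont=1 payload=0x22=34: acc |= 34<<7 -> acc=4379 shift=14
  byte[10]=0xF4 cont=1 payload=0x74=116: acc |= 116<<14 -> acc=1904923 shift=21
  byte[11]=0x47 cont=0 payload=0x47=71: acc |= 71<<21 -> acc=150802715 shift=28 [end]
Varint 5: bytes[8:12] = 9B A2 F4 47 -> value 150802715 (4 byte(s))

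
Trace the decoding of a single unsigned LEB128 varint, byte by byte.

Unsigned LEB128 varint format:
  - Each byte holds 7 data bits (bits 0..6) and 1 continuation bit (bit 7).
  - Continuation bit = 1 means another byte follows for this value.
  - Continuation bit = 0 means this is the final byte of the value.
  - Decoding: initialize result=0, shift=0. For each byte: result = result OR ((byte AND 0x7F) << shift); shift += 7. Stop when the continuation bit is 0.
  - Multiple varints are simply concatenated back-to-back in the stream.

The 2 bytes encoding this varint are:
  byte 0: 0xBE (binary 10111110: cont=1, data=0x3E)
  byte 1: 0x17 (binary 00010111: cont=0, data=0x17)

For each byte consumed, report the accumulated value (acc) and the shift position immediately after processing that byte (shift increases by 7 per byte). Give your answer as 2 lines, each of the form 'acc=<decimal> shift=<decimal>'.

Answer: acc=62 shift=7
acc=3006 shift=14

Derivation:
byte 0=0xBE: payload=0x3E=62, contrib = 62<<0 = 62; acc -> 62, shift -> 7
byte 1=0x17: payload=0x17=23, contrib = 23<<7 = 2944; acc -> 3006, shift -> 14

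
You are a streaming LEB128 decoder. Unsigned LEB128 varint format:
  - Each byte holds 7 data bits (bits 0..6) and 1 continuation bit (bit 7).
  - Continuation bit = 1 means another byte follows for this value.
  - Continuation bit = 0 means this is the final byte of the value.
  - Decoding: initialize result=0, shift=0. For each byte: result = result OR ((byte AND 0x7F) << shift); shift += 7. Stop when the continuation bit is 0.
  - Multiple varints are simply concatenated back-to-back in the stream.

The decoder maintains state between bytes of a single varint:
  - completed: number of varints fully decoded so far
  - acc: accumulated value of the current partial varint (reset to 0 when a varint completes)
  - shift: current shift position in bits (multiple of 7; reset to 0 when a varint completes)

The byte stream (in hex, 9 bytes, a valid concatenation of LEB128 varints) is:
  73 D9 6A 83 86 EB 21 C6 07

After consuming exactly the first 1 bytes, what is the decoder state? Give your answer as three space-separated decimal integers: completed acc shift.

byte[0]=0x73 cont=0 payload=0x73: varint #1 complete (value=115); reset -> completed=1 acc=0 shift=0

Answer: 1 0 0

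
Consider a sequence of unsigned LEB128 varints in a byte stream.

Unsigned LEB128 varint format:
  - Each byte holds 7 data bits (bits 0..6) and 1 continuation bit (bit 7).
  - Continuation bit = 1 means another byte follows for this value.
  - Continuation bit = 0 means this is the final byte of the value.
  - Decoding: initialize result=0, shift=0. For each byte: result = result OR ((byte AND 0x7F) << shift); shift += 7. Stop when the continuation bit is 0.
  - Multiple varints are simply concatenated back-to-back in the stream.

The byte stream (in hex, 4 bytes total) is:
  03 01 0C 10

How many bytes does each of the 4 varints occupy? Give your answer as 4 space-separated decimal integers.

  byte[0]=0x03 cont=0 payload=0x03=3: acc |= 3<<0 -> acc=3 shift=7 [end]
Varint 1: bytes[0:1] = 03 -> value 3 (1 byte(s))
  byte[1]=0x01 cont=0 payload=0x01=1: acc |= 1<<0 -> acc=1 shift=7 [end]
Varint 2: bytes[1:2] = 01 -> value 1 (1 byte(s))
  byte[2]=0x0C cont=0 payload=0x0C=12: acc |= 12<<0 -> acc=12 shift=7 [end]
Varint 3: bytes[2:3] = 0C -> value 12 (1 byte(s))
  byte[3]=0x10 cont=0 payload=0x10=16: acc |= 16<<0 -> acc=16 shift=7 [end]
Varint 4: bytes[3:4] = 10 -> value 16 (1 byte(s))

Answer: 1 1 1 1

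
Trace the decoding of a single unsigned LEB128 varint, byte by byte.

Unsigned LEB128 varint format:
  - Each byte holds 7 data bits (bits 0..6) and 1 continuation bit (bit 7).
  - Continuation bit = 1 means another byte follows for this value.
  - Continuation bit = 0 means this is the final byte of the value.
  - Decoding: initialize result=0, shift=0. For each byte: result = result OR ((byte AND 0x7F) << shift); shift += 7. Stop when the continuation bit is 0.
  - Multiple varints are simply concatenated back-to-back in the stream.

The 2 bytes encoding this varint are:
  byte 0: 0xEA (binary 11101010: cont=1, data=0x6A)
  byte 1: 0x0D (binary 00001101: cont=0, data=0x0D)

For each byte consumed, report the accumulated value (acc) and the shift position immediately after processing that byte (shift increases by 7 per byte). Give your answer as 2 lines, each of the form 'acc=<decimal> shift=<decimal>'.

byte 0=0xEA: payload=0x6A=106, contrib = 106<<0 = 106; acc -> 106, shift -> 7
byte 1=0x0D: payload=0x0D=13, contrib = 13<<7 = 1664; acc -> 1770, shift -> 14

Answer: acc=106 shift=7
acc=1770 shift=14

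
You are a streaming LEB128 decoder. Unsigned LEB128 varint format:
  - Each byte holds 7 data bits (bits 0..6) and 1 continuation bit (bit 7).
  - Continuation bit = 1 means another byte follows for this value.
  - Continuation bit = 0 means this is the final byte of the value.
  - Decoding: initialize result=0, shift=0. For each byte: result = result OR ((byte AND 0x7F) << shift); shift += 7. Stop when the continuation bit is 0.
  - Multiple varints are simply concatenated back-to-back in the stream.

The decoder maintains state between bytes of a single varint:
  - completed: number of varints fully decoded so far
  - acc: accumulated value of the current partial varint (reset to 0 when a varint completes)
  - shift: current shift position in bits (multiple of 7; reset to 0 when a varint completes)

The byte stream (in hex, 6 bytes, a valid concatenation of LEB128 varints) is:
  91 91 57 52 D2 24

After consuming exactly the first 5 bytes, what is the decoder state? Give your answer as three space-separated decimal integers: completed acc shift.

Answer: 2 82 7

Derivation:
byte[0]=0x91 cont=1 payload=0x11: acc |= 17<<0 -> completed=0 acc=17 shift=7
byte[1]=0x91 cont=1 payload=0x11: acc |= 17<<7 -> completed=0 acc=2193 shift=14
byte[2]=0x57 cont=0 payload=0x57: varint #1 complete (value=1427601); reset -> completed=1 acc=0 shift=0
byte[3]=0x52 cont=0 payload=0x52: varint #2 complete (value=82); reset -> completed=2 acc=0 shift=0
byte[4]=0xD2 cont=1 payload=0x52: acc |= 82<<0 -> completed=2 acc=82 shift=7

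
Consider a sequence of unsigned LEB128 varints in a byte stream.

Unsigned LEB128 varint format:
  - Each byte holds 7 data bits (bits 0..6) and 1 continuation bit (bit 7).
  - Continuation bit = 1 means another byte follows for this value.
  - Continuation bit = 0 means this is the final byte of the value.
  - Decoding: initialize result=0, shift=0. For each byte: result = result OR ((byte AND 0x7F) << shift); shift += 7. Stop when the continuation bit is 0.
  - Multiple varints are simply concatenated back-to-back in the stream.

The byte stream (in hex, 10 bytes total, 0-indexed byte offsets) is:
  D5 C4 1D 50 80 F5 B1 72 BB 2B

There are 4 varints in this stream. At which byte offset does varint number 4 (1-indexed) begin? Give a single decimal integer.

  byte[0]=0xD5 cont=1 payload=0x55=85: acc |= 85<<0 -> acc=85 shift=7
  byte[1]=0xC4 cont=1 payload=0x44=68: acc |= 68<<7 -> acc=8789 shift=14
  byte[2]=0x1D cont=0 payload=0x1D=29: acc |= 29<<14 -> acc=483925 shift=21 [end]
Varint 1: bytes[0:3] = D5 C4 1D -> value 483925 (3 byte(s))
  byte[3]=0x50 cont=0 payload=0x50=80: acc |= 80<<0 -> acc=80 shift=7 [end]
Varint 2: bytes[3:4] = 50 -> value 80 (1 byte(s))
  byte[4]=0x80 cont=1 payload=0x00=0: acc |= 0<<0 -> acc=0 shift=7
  byte[5]=0xF5 cont=1 payload=0x75=117: acc |= 117<<7 -> acc=14976 shift=14
  byte[6]=0xB1 cont=1 payload=0x31=49: acc |= 49<<14 -> acc=817792 shift=21
  byte[7]=0x72 cont=0 payload=0x72=114: acc |= 114<<21 -> acc=239893120 shift=28 [end]
Varint 3: bytes[4:8] = 80 F5 B1 72 -> value 239893120 (4 byte(s))
  byte[8]=0xBB cont=1 payload=0x3B=59: acc |= 59<<0 -> acc=59 shift=7
  byte[9]=0x2B cont=0 payload=0x2B=43: acc |= 43<<7 -> acc=5563 shift=14 [end]
Varint 4: bytes[8:10] = BB 2B -> value 5563 (2 byte(s))

Answer: 8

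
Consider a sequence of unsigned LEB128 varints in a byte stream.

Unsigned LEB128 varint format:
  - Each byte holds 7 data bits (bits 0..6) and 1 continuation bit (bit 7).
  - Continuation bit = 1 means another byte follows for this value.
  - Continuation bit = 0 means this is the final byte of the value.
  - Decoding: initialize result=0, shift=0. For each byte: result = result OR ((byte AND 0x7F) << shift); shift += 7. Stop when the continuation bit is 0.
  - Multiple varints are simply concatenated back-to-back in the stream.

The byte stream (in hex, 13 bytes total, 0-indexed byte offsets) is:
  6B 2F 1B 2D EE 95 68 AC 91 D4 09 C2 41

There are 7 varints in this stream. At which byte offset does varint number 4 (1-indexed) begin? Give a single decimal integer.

  byte[0]=0x6B cont=0 payload=0x6B=107: acc |= 107<<0 -> acc=107 shift=7 [end]
Varint 1: bytes[0:1] = 6B -> value 107 (1 byte(s))
  byte[1]=0x2F cont=0 payload=0x2F=47: acc |= 47<<0 -> acc=47 shift=7 [end]
Varint 2: bytes[1:2] = 2F -> value 47 (1 byte(s))
  byte[2]=0x1B cont=0 payload=0x1B=27: acc |= 27<<0 -> acc=27 shift=7 [end]
Varint 3: bytes[2:3] = 1B -> value 27 (1 byte(s))
  byte[3]=0x2D cont=0 payload=0x2D=45: acc |= 45<<0 -> acc=45 shift=7 [end]
Varint 4: bytes[3:4] = 2D -> value 45 (1 byte(s))
  byte[4]=0xEE cont=1 payload=0x6E=110: acc |= 110<<0 -> acc=110 shift=7
  byte[5]=0x95 cont=1 payload=0x15=21: acc |= 21<<7 -> acc=2798 shift=14
  byte[6]=0x68 cont=0 payload=0x68=104: acc |= 104<<14 -> acc=1706734 shift=21 [end]
Varint 5: bytes[4:7] = EE 95 68 -> value 1706734 (3 byte(s))
  byte[7]=0xAC cont=1 payload=0x2C=44: acc |= 44<<0 -> acc=44 shift=7
  byte[8]=0x91 cont=1 payload=0x11=17: acc |= 17<<7 -> acc=2220 shift=14
  byte[9]=0xD4 cont=1 payload=0x54=84: acc |= 84<<14 -> acc=1378476 shift=21
  byte[10]=0x09 cont=0 payload=0x09=9: acc |= 9<<21 -> acc=20252844 shift=28 [end]
Varint 6: bytes[7:11] = AC 91 D4 09 -> value 20252844 (4 byte(s))
  byte[11]=0xC2 cont=1 payload=0x42=66: acc |= 66<<0 -> acc=66 shift=7
  byte[12]=0x41 cont=0 payload=0x41=65: acc |= 65<<7 -> acc=8386 shift=14 [end]
Varint 7: bytes[11:13] = C2 41 -> value 8386 (2 byte(s))

Answer: 3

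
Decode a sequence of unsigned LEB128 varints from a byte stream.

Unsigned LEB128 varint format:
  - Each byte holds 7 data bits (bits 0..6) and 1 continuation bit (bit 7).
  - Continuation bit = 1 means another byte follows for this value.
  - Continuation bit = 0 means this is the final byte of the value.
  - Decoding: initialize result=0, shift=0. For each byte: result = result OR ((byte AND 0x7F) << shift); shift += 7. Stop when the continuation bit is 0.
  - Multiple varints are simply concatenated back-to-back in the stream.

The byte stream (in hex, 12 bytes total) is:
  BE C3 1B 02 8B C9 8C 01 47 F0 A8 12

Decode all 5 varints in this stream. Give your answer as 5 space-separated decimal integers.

  byte[0]=0xBE cont=1 payload=0x3E=62: acc |= 62<<0 -> acc=62 shift=7
  byte[1]=0xC3 cont=1 payload=0x43=67: acc |= 67<<7 -> acc=8638 shift=14
  byte[2]=0x1B cont=0 payload=0x1B=27: acc |= 27<<14 -> acc=451006 shift=21 [end]
Varint 1: bytes[0:3] = BE C3 1B -> value 451006 (3 byte(s))
  byte[3]=0x02 cont=0 payload=0x02=2: acc |= 2<<0 -> acc=2 shift=7 [end]
Varint 2: bytes[3:4] = 02 -> value 2 (1 byte(s))
  byte[4]=0x8B cont=1 payload=0x0B=11: acc |= 11<<0 -> acc=11 shift=7
  byte[5]=0xC9 cont=1 payload=0x49=73: acc |= 73<<7 -> acc=9355 shift=14
  byte[6]=0x8C cont=1 payload=0x0C=12: acc |= 12<<14 -> acc=205963 shift=21
  byte[7]=0x01 cont=0 payload=0x01=1: acc |= 1<<21 -> acc=2303115 shift=28 [end]
Varint 3: bytes[4:8] = 8B C9 8C 01 -> value 2303115 (4 byte(s))
  byte[8]=0x47 cont=0 payload=0x47=71: acc |= 71<<0 -> acc=71 shift=7 [end]
Varint 4: bytes[8:9] = 47 -> value 71 (1 byte(s))
  byte[9]=0xF0 cont=1 payload=0x70=112: acc |= 112<<0 -> acc=112 shift=7
  byte[10]=0xA8 cont=1 payload=0x28=40: acc |= 40<<7 -> acc=5232 shift=14
  byte[11]=0x12 cont=0 payload=0x12=18: acc |= 18<<14 -> acc=300144 shift=21 [end]
Varint 5: bytes[9:12] = F0 A8 12 -> value 300144 (3 byte(s))

Answer: 451006 2 2303115 71 300144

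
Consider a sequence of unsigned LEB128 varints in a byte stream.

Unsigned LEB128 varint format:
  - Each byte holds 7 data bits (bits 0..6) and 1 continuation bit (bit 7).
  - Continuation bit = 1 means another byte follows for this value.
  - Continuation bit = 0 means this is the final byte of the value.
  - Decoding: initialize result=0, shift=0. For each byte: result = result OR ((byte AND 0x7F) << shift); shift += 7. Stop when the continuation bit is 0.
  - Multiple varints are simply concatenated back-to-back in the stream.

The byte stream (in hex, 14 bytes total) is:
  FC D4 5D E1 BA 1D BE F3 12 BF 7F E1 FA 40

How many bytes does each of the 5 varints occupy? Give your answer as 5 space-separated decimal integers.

Answer: 3 3 3 2 3

Derivation:
  byte[0]=0xFC cont=1 payload=0x7C=124: acc |= 124<<0 -> acc=124 shift=7
  byte[1]=0xD4 cont=1 payload=0x54=84: acc |= 84<<7 -> acc=10876 shift=14
  byte[2]=0x5D cont=0 payload=0x5D=93: acc |= 93<<14 -> acc=1534588 shift=21 [end]
Varint 1: bytes[0:3] = FC D4 5D -> value 1534588 (3 byte(s))
  byte[3]=0xE1 cont=1 payload=0x61=97: acc |= 97<<0 -> acc=97 shift=7
  byte[4]=0xBA cont=1 payload=0x3A=58: acc |= 58<<7 -> acc=7521 shift=14
  byte[5]=0x1D cont=0 payload=0x1D=29: acc |= 29<<14 -> acc=482657 shift=21 [end]
Varint 2: bytes[3:6] = E1 BA 1D -> value 482657 (3 byte(s))
  byte[6]=0xBE cont=1 payload=0x3E=62: acc |= 62<<0 -> acc=62 shift=7
  byte[7]=0xF3 cont=1 payload=0x73=115: acc |= 115<<7 -> acc=14782 shift=14
  byte[8]=0x12 cont=0 payload=0x12=18: acc |= 18<<14 -> acc=309694 shift=21 [end]
Varint 3: bytes[6:9] = BE F3 12 -> value 309694 (3 byte(s))
  byte[9]=0xBF cont=1 payload=0x3F=63: acc |= 63<<0 -> acc=63 shift=7
  byte[10]=0x7F cont=0 payload=0x7F=127: acc |= 127<<7 -> acc=16319 shift=14 [end]
Varint 4: bytes[9:11] = BF 7F -> value 16319 (2 byte(s))
  byte[11]=0xE1 cont=1 payload=0x61=97: acc |= 97<<0 -> acc=97 shift=7
  byte[12]=0xFA cont=1 payload=0x7A=122: acc |= 122<<7 -> acc=15713 shift=14
  byte[13]=0x40 cont=0 payload=0x40=64: acc |= 64<<14 -> acc=1064289 shift=21 [end]
Varint 5: bytes[11:14] = E1 FA 40 -> value 1064289 (3 byte(s))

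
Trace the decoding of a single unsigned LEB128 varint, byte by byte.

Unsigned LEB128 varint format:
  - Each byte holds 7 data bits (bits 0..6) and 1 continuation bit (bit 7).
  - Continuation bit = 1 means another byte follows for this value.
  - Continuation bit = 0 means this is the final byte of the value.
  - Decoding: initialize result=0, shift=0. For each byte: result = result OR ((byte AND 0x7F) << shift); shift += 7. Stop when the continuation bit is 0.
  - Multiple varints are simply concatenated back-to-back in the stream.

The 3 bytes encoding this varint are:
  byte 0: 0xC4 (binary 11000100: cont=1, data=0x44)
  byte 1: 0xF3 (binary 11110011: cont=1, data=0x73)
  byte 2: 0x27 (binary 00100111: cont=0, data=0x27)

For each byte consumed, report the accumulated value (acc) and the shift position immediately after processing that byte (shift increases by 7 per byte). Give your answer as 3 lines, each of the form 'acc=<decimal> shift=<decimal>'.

byte 0=0xC4: payload=0x44=68, contrib = 68<<0 = 68; acc -> 68, shift -> 7
byte 1=0xF3: payload=0x73=115, contrib = 115<<7 = 14720; acc -> 14788, shift -> 14
byte 2=0x27: payload=0x27=39, contrib = 39<<14 = 638976; acc -> 653764, shift -> 21

Answer: acc=68 shift=7
acc=14788 shift=14
acc=653764 shift=21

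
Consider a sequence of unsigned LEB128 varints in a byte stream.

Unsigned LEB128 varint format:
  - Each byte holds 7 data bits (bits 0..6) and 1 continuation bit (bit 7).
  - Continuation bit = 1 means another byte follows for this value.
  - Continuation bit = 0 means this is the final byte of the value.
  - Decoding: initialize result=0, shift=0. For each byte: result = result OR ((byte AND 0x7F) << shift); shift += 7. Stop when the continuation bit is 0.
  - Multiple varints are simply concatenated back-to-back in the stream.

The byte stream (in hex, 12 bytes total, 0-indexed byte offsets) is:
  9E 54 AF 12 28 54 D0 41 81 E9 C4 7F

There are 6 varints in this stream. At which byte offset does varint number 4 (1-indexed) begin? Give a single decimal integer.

  byte[0]=0x9E cont=1 payload=0x1E=30: acc |= 30<<0 -> acc=30 shift=7
  byte[1]=0x54 cont=0 payload=0x54=84: acc |= 84<<7 -> acc=10782 shift=14 [end]
Varint 1: bytes[0:2] = 9E 54 -> value 10782 (2 byte(s))
  byte[2]=0xAF cont=1 payload=0x2F=47: acc |= 47<<0 -> acc=47 shift=7
  byte[3]=0x12 cont=0 payload=0x12=18: acc |= 18<<7 -> acc=2351 shift=14 [end]
Varint 2: bytes[2:4] = AF 12 -> value 2351 (2 byte(s))
  byte[4]=0x28 cont=0 payload=0x28=40: acc |= 40<<0 -> acc=40 shift=7 [end]
Varint 3: bytes[4:5] = 28 -> value 40 (1 byte(s))
  byte[5]=0x54 cont=0 payload=0x54=84: acc |= 84<<0 -> acc=84 shift=7 [end]
Varint 4: bytes[5:6] = 54 -> value 84 (1 byte(s))
  byte[6]=0xD0 cont=1 payload=0x50=80: acc |= 80<<0 -> acc=80 shift=7
  byte[7]=0x41 cont=0 payload=0x41=65: acc |= 65<<7 -> acc=8400 shift=14 [end]
Varint 5: bytes[6:8] = D0 41 -> value 8400 (2 byte(s))
  byte[8]=0x81 cont=1 payload=0x01=1: acc |= 1<<0 -> acc=1 shift=7
  byte[9]=0xE9 cont=1 payload=0x69=105: acc |= 105<<7 -> acc=13441 shift=14
  byte[10]=0xC4 cont=1 payload=0x44=68: acc |= 68<<14 -> acc=1127553 shift=21
  byte[11]=0x7F cont=0 payload=0x7F=127: acc |= 127<<21 -> acc=267465857 shift=28 [end]
Varint 6: bytes[8:12] = 81 E9 C4 7F -> value 267465857 (4 byte(s))

Answer: 5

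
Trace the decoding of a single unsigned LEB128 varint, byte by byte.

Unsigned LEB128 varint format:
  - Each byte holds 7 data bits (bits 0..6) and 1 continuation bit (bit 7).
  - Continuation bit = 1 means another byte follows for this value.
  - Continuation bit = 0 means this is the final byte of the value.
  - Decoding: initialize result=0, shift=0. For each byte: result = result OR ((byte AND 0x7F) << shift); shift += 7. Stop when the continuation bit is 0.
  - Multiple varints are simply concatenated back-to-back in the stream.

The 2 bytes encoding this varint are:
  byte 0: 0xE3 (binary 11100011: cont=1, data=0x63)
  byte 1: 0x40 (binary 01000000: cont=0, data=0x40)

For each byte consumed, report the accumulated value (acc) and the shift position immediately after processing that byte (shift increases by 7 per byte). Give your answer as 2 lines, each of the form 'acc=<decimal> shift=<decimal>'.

Answer: acc=99 shift=7
acc=8291 shift=14

Derivation:
byte 0=0xE3: payload=0x63=99, contrib = 99<<0 = 99; acc -> 99, shift -> 7
byte 1=0x40: payload=0x40=64, contrib = 64<<7 = 8192; acc -> 8291, shift -> 14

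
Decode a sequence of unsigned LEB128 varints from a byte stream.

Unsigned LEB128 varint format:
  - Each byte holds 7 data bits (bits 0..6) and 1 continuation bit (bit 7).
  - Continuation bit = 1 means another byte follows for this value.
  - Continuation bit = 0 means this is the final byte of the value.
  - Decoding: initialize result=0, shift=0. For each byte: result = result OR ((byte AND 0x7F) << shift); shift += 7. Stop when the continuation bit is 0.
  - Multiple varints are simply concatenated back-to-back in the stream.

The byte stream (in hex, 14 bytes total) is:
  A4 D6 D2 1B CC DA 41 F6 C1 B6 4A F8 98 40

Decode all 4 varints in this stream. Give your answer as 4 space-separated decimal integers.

  byte[0]=0xA4 cont=1 payload=0x24=36: acc |= 36<<0 -> acc=36 shift=7
  byte[1]=0xD6 cont=1 payload=0x56=86: acc |= 86<<7 -> acc=11044 shift=14
  byte[2]=0xD2 cont=1 payload=0x52=82: acc |= 82<<14 -> acc=1354532 shift=21
  byte[3]=0x1B cont=0 payload=0x1B=27: acc |= 27<<21 -> acc=57977636 shift=28 [end]
Varint 1: bytes[0:4] = A4 D6 D2 1B -> value 57977636 (4 byte(s))
  byte[4]=0xCC cont=1 payload=0x4C=76: acc |= 76<<0 -> acc=76 shift=7
  byte[5]=0xDA cont=1 payload=0x5A=90: acc |= 90<<7 -> acc=11596 shift=14
  byte[6]=0x41 cont=0 payload=0x41=65: acc |= 65<<14 -> acc=1076556 shift=21 [end]
Varint 2: bytes[4:7] = CC DA 41 -> value 1076556 (3 byte(s))
  byte[7]=0xF6 cont=1 payload=0x76=118: acc |= 118<<0 -> acc=118 shift=7
  byte[8]=0xC1 cont=1 payload=0x41=65: acc |= 65<<7 -> acc=8438 shift=14
  byte[9]=0xB6 cont=1 payload=0x36=54: acc |= 54<<14 -> acc=893174 shift=21
  byte[10]=0x4A cont=0 payload=0x4A=74: acc |= 74<<21 -> acc=156082422 shift=28 [end]
Varint 3: bytes[7:11] = F6 C1 B6 4A -> value 156082422 (4 byte(s))
  byte[11]=0xF8 cont=1 payload=0x78=120: acc |= 120<<0 -> acc=120 shift=7
  byte[12]=0x98 cont=1 payload=0x18=24: acc |= 24<<7 -> acc=3192 shift=14
  byte[13]=0x40 cont=0 payload=0x40=64: acc |= 64<<14 -> acc=1051768 shift=21 [end]
Varint 4: bytes[11:14] = F8 98 40 -> value 1051768 (3 byte(s))

Answer: 57977636 1076556 156082422 1051768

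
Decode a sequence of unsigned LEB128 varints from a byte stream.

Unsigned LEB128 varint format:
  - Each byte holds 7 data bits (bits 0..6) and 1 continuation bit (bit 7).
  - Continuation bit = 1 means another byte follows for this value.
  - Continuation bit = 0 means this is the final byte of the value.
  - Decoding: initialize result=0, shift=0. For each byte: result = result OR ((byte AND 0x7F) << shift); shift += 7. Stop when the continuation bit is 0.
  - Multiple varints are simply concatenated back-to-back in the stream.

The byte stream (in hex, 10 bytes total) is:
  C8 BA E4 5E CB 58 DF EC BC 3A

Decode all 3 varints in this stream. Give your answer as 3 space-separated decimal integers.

Answer: 198778184 11339 122631775

Derivation:
  byte[0]=0xC8 cont=1 payload=0x48=72: acc |= 72<<0 -> acc=72 shift=7
  byte[1]=0xBA cont=1 payload=0x3A=58: acc |= 58<<7 -> acc=7496 shift=14
  byte[2]=0xE4 cont=1 payload=0x64=100: acc |= 100<<14 -> acc=1645896 shift=21
  byte[3]=0x5E cont=0 payload=0x5E=94: acc |= 94<<21 -> acc=198778184 shift=28 [end]
Varint 1: bytes[0:4] = C8 BA E4 5E -> value 198778184 (4 byte(s))
  byte[4]=0xCB cont=1 payload=0x4B=75: acc |= 75<<0 -> acc=75 shift=7
  byte[5]=0x58 cont=0 payload=0x58=88: acc |= 88<<7 -> acc=11339 shift=14 [end]
Varint 2: bytes[4:6] = CB 58 -> value 11339 (2 byte(s))
  byte[6]=0xDF cont=1 payload=0x5F=95: acc |= 95<<0 -> acc=95 shift=7
  byte[7]=0xEC cont=1 payload=0x6C=108: acc |= 108<<7 -> acc=13919 shift=14
  byte[8]=0xBC cont=1 payload=0x3C=60: acc |= 60<<14 -> acc=996959 shift=21
  byte[9]=0x3A cont=0 payload=0x3A=58: acc |= 58<<21 -> acc=122631775 shift=28 [end]
Varint 3: bytes[6:10] = DF EC BC 3A -> value 122631775 (4 byte(s))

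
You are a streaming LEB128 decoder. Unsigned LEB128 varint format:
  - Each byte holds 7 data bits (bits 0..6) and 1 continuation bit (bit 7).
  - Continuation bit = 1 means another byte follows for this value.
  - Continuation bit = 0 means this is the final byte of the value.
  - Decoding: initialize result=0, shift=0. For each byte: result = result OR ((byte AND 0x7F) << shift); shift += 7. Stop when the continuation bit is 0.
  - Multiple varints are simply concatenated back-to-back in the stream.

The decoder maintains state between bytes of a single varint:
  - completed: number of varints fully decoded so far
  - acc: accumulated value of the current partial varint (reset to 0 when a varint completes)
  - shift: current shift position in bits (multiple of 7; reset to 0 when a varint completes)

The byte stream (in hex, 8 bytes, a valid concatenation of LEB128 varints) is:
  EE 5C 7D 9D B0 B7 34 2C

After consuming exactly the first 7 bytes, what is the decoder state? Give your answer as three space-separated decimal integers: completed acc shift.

byte[0]=0xEE cont=1 payload=0x6E: acc |= 110<<0 -> completed=0 acc=110 shift=7
byte[1]=0x5C cont=0 payload=0x5C: varint #1 complete (value=11886); reset -> completed=1 acc=0 shift=0
byte[2]=0x7D cont=0 payload=0x7D: varint #2 complete (value=125); reset -> completed=2 acc=0 shift=0
byte[3]=0x9D cont=1 payload=0x1D: acc |= 29<<0 -> completed=2 acc=29 shift=7
byte[4]=0xB0 cont=1 payload=0x30: acc |= 48<<7 -> completed=2 acc=6173 shift=14
byte[5]=0xB7 cont=1 payload=0x37: acc |= 55<<14 -> completed=2 acc=907293 shift=21
byte[6]=0x34 cont=0 payload=0x34: varint #3 complete (value=109959197); reset -> completed=3 acc=0 shift=0

Answer: 3 0 0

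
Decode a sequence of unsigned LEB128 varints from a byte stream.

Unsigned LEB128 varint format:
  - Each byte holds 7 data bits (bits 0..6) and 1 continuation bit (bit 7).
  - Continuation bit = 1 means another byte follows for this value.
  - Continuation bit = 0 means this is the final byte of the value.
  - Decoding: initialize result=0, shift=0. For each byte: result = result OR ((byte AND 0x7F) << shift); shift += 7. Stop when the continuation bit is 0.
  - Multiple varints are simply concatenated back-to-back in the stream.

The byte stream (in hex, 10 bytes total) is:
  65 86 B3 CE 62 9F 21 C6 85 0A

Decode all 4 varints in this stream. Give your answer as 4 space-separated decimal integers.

  byte[0]=0x65 cont=0 payload=0x65=101: acc |= 101<<0 -> acc=101 shift=7 [end]
Varint 1: bytes[0:1] = 65 -> value 101 (1 byte(s))
  byte[1]=0x86 cont=1 payload=0x06=6: acc |= 6<<0 -> acc=6 shift=7
  byte[2]=0xB3 cont=1 payload=0x33=51: acc |= 51<<7 -> acc=6534 shift=14
  byte[3]=0xCE cont=1 payload=0x4E=78: acc |= 78<<14 -> acc=1284486 shift=21
  byte[4]=0x62 cont=0 payload=0x62=98: acc |= 98<<21 -> acc=206805382 shift=28 [end]
Varint 2: bytes[1:5] = 86 B3 CE 62 -> value 206805382 (4 byte(s))
  byte[5]=0x9F cont=1 payload=0x1F=31: acc |= 31<<0 -> acc=31 shift=7
  byte[6]=0x21 cont=0 payload=0x21=33: acc |= 33<<7 -> acc=4255 shift=14 [end]
Varint 3: bytes[5:7] = 9F 21 -> value 4255 (2 byte(s))
  byte[7]=0xC6 cont=1 payload=0x46=70: acc |= 70<<0 -> acc=70 shift=7
  byte[8]=0x85 cont=1 payload=0x05=5: acc |= 5<<7 -> acc=710 shift=14
  byte[9]=0x0A cont=0 payload=0x0A=10: acc |= 10<<14 -> acc=164550 shift=21 [end]
Varint 4: bytes[7:10] = C6 85 0A -> value 164550 (3 byte(s))

Answer: 101 206805382 4255 164550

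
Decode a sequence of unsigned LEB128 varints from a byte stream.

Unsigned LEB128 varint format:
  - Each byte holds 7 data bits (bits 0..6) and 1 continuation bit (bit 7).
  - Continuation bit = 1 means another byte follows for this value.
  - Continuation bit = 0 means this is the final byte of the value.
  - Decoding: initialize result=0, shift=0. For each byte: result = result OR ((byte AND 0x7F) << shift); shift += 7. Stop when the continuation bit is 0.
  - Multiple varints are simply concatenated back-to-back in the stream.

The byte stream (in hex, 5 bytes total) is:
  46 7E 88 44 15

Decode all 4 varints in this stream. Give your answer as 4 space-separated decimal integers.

Answer: 70 126 8712 21

Derivation:
  byte[0]=0x46 cont=0 payload=0x46=70: acc |= 70<<0 -> acc=70 shift=7 [end]
Varint 1: bytes[0:1] = 46 -> value 70 (1 byte(s))
  byte[1]=0x7E cont=0 payload=0x7E=126: acc |= 126<<0 -> acc=126 shift=7 [end]
Varint 2: bytes[1:2] = 7E -> value 126 (1 byte(s))
  byte[2]=0x88 cont=1 payload=0x08=8: acc |= 8<<0 -> acc=8 shift=7
  byte[3]=0x44 cont=0 payload=0x44=68: acc |= 68<<7 -> acc=8712 shift=14 [end]
Varint 3: bytes[2:4] = 88 44 -> value 8712 (2 byte(s))
  byte[4]=0x15 cont=0 payload=0x15=21: acc |= 21<<0 -> acc=21 shift=7 [end]
Varint 4: bytes[4:5] = 15 -> value 21 (1 byte(s))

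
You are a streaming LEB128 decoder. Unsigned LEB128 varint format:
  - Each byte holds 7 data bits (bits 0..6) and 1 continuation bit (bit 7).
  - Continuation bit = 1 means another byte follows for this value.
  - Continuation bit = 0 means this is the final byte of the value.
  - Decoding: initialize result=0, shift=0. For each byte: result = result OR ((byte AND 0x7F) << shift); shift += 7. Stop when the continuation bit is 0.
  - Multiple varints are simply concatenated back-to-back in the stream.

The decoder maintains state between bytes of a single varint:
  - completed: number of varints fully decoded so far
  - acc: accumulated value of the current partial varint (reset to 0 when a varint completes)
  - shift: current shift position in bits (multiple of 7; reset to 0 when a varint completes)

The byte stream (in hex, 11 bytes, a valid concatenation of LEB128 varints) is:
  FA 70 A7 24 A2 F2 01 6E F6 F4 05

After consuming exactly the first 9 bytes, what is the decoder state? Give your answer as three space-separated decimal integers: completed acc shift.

Answer: 4 118 7

Derivation:
byte[0]=0xFA cont=1 payload=0x7A: acc |= 122<<0 -> completed=0 acc=122 shift=7
byte[1]=0x70 cont=0 payload=0x70: varint #1 complete (value=14458); reset -> completed=1 acc=0 shift=0
byte[2]=0xA7 cont=1 payload=0x27: acc |= 39<<0 -> completed=1 acc=39 shift=7
byte[3]=0x24 cont=0 payload=0x24: varint #2 complete (value=4647); reset -> completed=2 acc=0 shift=0
byte[4]=0xA2 cont=1 payload=0x22: acc |= 34<<0 -> completed=2 acc=34 shift=7
byte[5]=0xF2 cont=1 payload=0x72: acc |= 114<<7 -> completed=2 acc=14626 shift=14
byte[6]=0x01 cont=0 payload=0x01: varint #3 complete (value=31010); reset -> completed=3 acc=0 shift=0
byte[7]=0x6E cont=0 payload=0x6E: varint #4 complete (value=110); reset -> completed=4 acc=0 shift=0
byte[8]=0xF6 cont=1 payload=0x76: acc |= 118<<0 -> completed=4 acc=118 shift=7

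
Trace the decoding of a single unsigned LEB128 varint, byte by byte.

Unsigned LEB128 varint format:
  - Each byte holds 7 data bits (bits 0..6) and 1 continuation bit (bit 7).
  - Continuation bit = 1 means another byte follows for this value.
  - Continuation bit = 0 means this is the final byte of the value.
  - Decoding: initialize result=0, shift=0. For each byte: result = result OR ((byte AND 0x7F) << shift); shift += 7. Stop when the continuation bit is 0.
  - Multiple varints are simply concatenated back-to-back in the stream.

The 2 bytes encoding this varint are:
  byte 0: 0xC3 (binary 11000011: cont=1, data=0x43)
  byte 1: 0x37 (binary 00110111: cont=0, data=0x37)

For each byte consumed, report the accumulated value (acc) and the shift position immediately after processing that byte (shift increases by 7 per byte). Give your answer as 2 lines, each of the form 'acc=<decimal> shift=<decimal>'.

byte 0=0xC3: payload=0x43=67, contrib = 67<<0 = 67; acc -> 67, shift -> 7
byte 1=0x37: payload=0x37=55, contrib = 55<<7 = 7040; acc -> 7107, shift -> 14

Answer: acc=67 shift=7
acc=7107 shift=14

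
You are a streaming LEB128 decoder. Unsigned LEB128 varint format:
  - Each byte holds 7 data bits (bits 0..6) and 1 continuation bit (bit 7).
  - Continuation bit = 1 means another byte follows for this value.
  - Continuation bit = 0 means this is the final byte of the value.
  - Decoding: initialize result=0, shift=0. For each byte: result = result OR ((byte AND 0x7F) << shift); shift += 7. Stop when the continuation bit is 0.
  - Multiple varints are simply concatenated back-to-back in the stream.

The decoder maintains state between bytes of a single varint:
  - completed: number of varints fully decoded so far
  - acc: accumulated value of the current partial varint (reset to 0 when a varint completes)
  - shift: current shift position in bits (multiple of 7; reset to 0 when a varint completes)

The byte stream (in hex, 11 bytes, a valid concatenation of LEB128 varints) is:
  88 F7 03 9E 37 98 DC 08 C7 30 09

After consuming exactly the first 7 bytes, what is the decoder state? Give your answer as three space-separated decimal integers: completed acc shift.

Answer: 2 11800 14

Derivation:
byte[0]=0x88 cont=1 payload=0x08: acc |= 8<<0 -> completed=0 acc=8 shift=7
byte[1]=0xF7 cont=1 payload=0x77: acc |= 119<<7 -> completed=0 acc=15240 shift=14
byte[2]=0x03 cont=0 payload=0x03: varint #1 complete (value=64392); reset -> completed=1 acc=0 shift=0
byte[3]=0x9E cont=1 payload=0x1E: acc |= 30<<0 -> completed=1 acc=30 shift=7
byte[4]=0x37 cont=0 payload=0x37: varint #2 complete (value=7070); reset -> completed=2 acc=0 shift=0
byte[5]=0x98 cont=1 payload=0x18: acc |= 24<<0 -> completed=2 acc=24 shift=7
byte[6]=0xDC cont=1 payload=0x5C: acc |= 92<<7 -> completed=2 acc=11800 shift=14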